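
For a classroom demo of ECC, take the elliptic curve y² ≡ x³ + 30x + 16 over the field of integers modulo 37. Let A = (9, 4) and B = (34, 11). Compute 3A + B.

(16, 35)

First 3A:
Repeated addition: build up to 3A.
2A: tangent at (9, 4): λ = (3·9² + 30)/(2·4) ≡ 14/8. 8⁻¹ ≡ 14 (mod 37), so λ ≡ 14·14 ≡ 11.
  x = λ² - 9 - 9 = 121 - 18 ≡ 29; y = λ·(9 - 29) - 4 ≡ 35. → (29, 35)
3A: (29, 35) + (9, 4). λ = (4 - 35)/(9 - 29) ≡ 6/17 mod 37. 17⁻¹ ≡ 24 (mod 37) since 17·24 = 408 ≡ 1, so λ ≡ 33.
  x = λ² - 29 - 9 = 1089 - 38 ≡ 15; y = λ·(29 - 15) - 35 ≡ 20. → (15, 20)
3A = (15, 20).
Finally 3A + B:
(15, 20) + (34, 11). λ = (11 - 20)/(34 - 15) ≡ 28/19 mod 37. 19⁻¹ ≡ 2 (mod 37) since 19·2 = 38 ≡ 1, so λ ≡ 19.
  x = λ² - 15 - 34 = 361 - 49 ≡ 16; y = λ·(15 - 16) - 20 ≡ 35. → (16, 35)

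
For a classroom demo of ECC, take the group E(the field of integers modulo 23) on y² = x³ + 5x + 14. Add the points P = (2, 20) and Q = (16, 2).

(2, 20) + (16, 2). λ = (2 - 20)/(16 - 2) ≡ 5/14 mod 23. 14⁻¹ ≡ 5 (mod 23), so λ ≡ 2.
  x = λ² - 2 - 16 = 4 - 18 ≡ 9; y = λ·(2 - 9) - 20 ≡ 12. → (9, 12)

(9, 12)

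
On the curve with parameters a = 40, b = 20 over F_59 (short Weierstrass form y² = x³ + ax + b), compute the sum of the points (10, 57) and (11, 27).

(10, 57) + (11, 27). λ = (27 - 57)/(11 - 10) ≡ 29/1 mod 59. 1⁻¹ ≡ 1 (mod 59) since 1·1 = 1 ≡ 1, so λ ≡ 29.
  x = λ² - 10 - 11 = 841 - 21 ≡ 53; y = λ·(10 - 53) - 57 ≡ 53. → (53, 53)

(53, 53)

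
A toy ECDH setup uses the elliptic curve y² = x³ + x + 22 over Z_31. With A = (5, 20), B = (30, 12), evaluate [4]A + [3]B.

First 4A:
Double-and-add on 4 = (100)₂. Start with A = (5, 20) for the leading 1-bit.
double: tangent at (5, 20): λ = (3·5² + 1)/(2·20) ≡ 14/9. 9⁻¹ ≡ 7 (mod 31), so λ ≡ 14·7 ≡ 5.
  x = λ² - 5 - 5 = 25 - 10 ≡ 15; y = λ·(5 - 15) - 20 ≡ 23. → (15, 23)
double: tangent at (15, 23): λ = (3·15² + 1)/(2·23) ≡ 25/15. 15⁻¹ ≡ 29 (mod 31), so λ ≡ 25·29 ≡ 12.
  x = λ² - 15 - 15 = 144 - 30 ≡ 21; y = λ·(15 - 21) - 23 ≡ 29. → (21, 29)
4A = (21, 29).
Next 3B:
Repeated addition: build up to 3B.
2B: tangent at (30, 12): λ = (3·30² + 1)/(2·12) ≡ 4/24. 24⁻¹ ≡ 22 (mod 31) since 24·22 = 528 ≡ 1, so λ ≡ 4·22 ≡ 26.
  x = λ² - 30 - 30 = 676 - 60 ≡ 27; y = λ·(30 - 27) - 12 ≡ 4. → (27, 4)
3B: (27, 4) + (30, 12). λ = (12 - 4)/(30 - 27) ≡ 8/3 mod 31. 3⁻¹ ≡ 21 (mod 31), so λ ≡ 13.
  x = λ² - 27 - 30 = 169 - 57 ≡ 19; y = λ·(27 - 19) - 4 ≡ 7. → (19, 7)
3B = (19, 7).
Finally 4A + 3B:
(21, 29) + (19, 7). λ = (7 - 29)/(19 - 21) ≡ 9/29 mod 31. 29⁻¹ ≡ 15 (mod 31) since 29·15 = 435 ≡ 1, so λ ≡ 11.
  x = λ² - 21 - 19 = 121 - 40 ≡ 19; y = λ·(21 - 19) - 29 ≡ 24. → (19, 24)

(19, 24)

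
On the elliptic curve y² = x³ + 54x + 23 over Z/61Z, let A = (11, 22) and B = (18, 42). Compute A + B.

(19, 51)

(11, 22) + (18, 42). λ = (42 - 22)/(18 - 11) ≡ 20/7 mod 61. 7⁻¹ ≡ 35 (mod 61), so λ ≡ 29.
  x = λ² - 11 - 18 = 841 - 29 ≡ 19; y = λ·(11 - 19) - 22 ≡ 51. → (19, 51)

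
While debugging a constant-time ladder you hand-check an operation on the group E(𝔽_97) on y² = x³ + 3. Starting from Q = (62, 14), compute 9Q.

(10, 18)

Double-and-add on 9 = (1001)₂. Start with Q = (62, 14) for the leading 1-bit.
double: tangent at (62, 14): λ = (3·62² + 0)/(2·14) ≡ 86/28. 28⁻¹ ≡ 52 (mod 97) since 28·52 = 1456 ≡ 1, so λ ≡ 86·52 ≡ 10.
  x = λ² - 62 - 62 = 100 - 124 ≡ 73; y = λ·(62 - 73) - 14 ≡ 70. → (73, 70)
double: tangent at (73, 70): λ = (3·73² + 0)/(2·70) ≡ 79/43. 43⁻¹ ≡ 88 (mod 97), so λ ≡ 79·88 ≡ 65.
  x = λ² - 73 - 73 = 4225 - 146 ≡ 5; y = λ·(73 - 5) - 70 ≡ 82. → (5, 82)
double: tangent at (5, 82): λ = (3·5² + 0)/(2·82) ≡ 75/67. 67⁻¹ ≡ 42 (mod 97), so λ ≡ 75·42 ≡ 46.
  x = λ² - 5 - 5 = 2116 - 10 ≡ 69; y = λ·(5 - 69) - 82 ≡ 78. → (69, 78)
add Q: (69, 78) + (62, 14). λ = (14 - 78)/(62 - 69) ≡ 33/90 mod 97. 90⁻¹ ≡ 83 (mod 97), so λ ≡ 23.
  x = λ² - 69 - 62 = 529 - 131 ≡ 10; y = λ·(69 - 10) - 78 ≡ 18. → (10, 18)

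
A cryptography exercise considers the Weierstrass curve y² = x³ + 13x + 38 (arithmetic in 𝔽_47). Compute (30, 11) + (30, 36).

The two points share x = 30 and their y-coordinates satisfy 11 + 36 ≡ 0 (mod 47), so they are inverses. Their sum is O.

O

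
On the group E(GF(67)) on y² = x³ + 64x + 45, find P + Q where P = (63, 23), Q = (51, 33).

(30, 50)

(63, 23) + (51, 33). λ = (33 - 23)/(51 - 63) ≡ 10/55 mod 67. 55⁻¹ ≡ 39 (mod 67) since 55·39 = 2145 ≡ 1, so λ ≡ 55.
  x = λ² - 63 - 51 = 3025 - 114 ≡ 30; y = λ·(63 - 30) - 23 ≡ 50. → (30, 50)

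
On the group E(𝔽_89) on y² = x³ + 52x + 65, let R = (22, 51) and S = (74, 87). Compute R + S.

(73, 78)

(22, 51) + (74, 87). λ = (87 - 51)/(74 - 22) ≡ 36/52 mod 89. 52⁻¹ ≡ 12 (mod 89), so λ ≡ 76.
  x = λ² - 22 - 74 = 5776 - 96 ≡ 73; y = λ·(22 - 73) - 51 ≡ 78. → (73, 78)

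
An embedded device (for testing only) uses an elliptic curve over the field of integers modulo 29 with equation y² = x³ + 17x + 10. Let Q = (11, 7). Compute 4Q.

Double-and-add on 4 = (100)₂. Start with Q = (11, 7) for the leading 1-bit.
double: tangent at (11, 7): λ = (3·11² + 17)/(2·7) ≡ 3/14. 14⁻¹ ≡ 27 (mod 29), so λ ≡ 3·27 ≡ 23.
  x = λ² - 11 - 11 = 529 - 22 ≡ 14; y = λ·(11 - 14) - 7 ≡ 11. → (14, 11)
double: tangent at (14, 11): λ = (3·14² + 17)/(2·11) ≡ 25/22. 22⁻¹ ≡ 4 (mod 29), so λ ≡ 25·4 ≡ 13.
  x = λ² - 14 - 14 = 169 - 28 ≡ 25; y = λ·(14 - 25) - 11 ≡ 20. → (25, 20)

(25, 20)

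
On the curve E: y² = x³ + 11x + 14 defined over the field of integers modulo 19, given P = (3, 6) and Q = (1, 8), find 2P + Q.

(9, 14)

First 2P:
Repeated addition: build up to 2P.
2P: tangent at (3, 6): λ = (3·3² + 11)/(2·6) ≡ 0/12. 12⁻¹ ≡ 8 (mod 19), so λ ≡ 0·8 ≡ 0.
  x = λ² - 3 - 3 = 0 - 6 ≡ 13; y = λ·(3 - 13) - 6 ≡ 13. → (13, 13)
2P = (13, 13).
Finally 2P + Q:
(13, 13) + (1, 8). λ = (8 - 13)/(1 - 13) ≡ 14/7 mod 19. 7⁻¹ ≡ 11 (mod 19) since 7·11 = 77 ≡ 1, so λ ≡ 2.
  x = λ² - 13 - 1 = 4 - 14 ≡ 9; y = λ·(13 - 9) - 13 ≡ 14. → (9, 14)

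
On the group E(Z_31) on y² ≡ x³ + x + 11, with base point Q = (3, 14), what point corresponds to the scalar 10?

Repeated addition: build up to 10Q.
2Q: tangent at (3, 14): λ = (3·3² + 1)/(2·14) ≡ 28/28. 28⁻¹ ≡ 10 (mod 31) since 28·10 = 280 ≡ 1, so λ ≡ 28·10 ≡ 1.
  x = λ² - 3 - 3 = 1 - 6 ≡ 26; y = λ·(3 - 26) - 14 ≡ 25. → (26, 25)
3Q: (26, 25) + (3, 14). λ = (14 - 25)/(3 - 26) ≡ 20/8 mod 31. 8⁻¹ ≡ 4 (mod 31), so λ ≡ 18.
  x = λ² - 26 - 3 = 324 - 29 ≡ 16; y = λ·(26 - 16) - 25 ≡ 0. → (16, 0)
4Q: (16, 0) + (3, 14). λ = (14 - 0)/(3 - 16) ≡ 14/18 mod 31. 18⁻¹ ≡ 19 (mod 31) since 18·19 = 342 ≡ 1, so λ ≡ 18.
  x = λ² - 16 - 3 = 324 - 19 ≡ 26; y = λ·(16 - 26) - 0 ≡ 6. → (26, 6)
5Q: (26, 6) + (3, 14). λ = (14 - 6)/(3 - 26) ≡ 8/8 mod 31. 8⁻¹ ≡ 4 (mod 31), so λ ≡ 1.
  x = λ² - 26 - 3 = 1 - 29 ≡ 3; y = λ·(26 - 3) - 6 ≡ 17. → (3, 17)
6Q: (3, 17) + (3, 14): same x and y₁ ≡ -y₂, so the sum is O.
7Q: O + (3, 14) = (3, 14) (identity).
8Q: tangent at (3, 14): λ = (3·3² + 1)/(2·14) ≡ 28/28. 28⁻¹ ≡ 10 (mod 31) since 28·10 = 280 ≡ 1, so λ ≡ 28·10 ≡ 1.
  x = λ² - 3 - 3 = 1 - 6 ≡ 26; y = λ·(3 - 26) - 14 ≡ 25. → (26, 25)
9Q: (26, 25) + (3, 14). λ = (14 - 25)/(3 - 26) ≡ 20/8 mod 31. 8⁻¹ ≡ 4 (mod 31), so λ ≡ 18.
  x = λ² - 26 - 3 = 324 - 29 ≡ 16; y = λ·(26 - 16) - 25 ≡ 0. → (16, 0)
10Q: (16, 0) + (3, 14). λ = (14 - 0)/(3 - 16) ≡ 14/18 mod 31. 18⁻¹ ≡ 19 (mod 31) since 18·19 = 342 ≡ 1, so λ ≡ 18.
  x = λ² - 16 - 3 = 324 - 19 ≡ 26; y = λ·(16 - 26) - 0 ≡ 6. → (26, 6)

(26, 6)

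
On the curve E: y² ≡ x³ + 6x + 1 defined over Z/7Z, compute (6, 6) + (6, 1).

The two points share x = 6 and their y-coordinates satisfy 6 + 1 ≡ 0 (mod 7), so they are inverses. Their sum is O.

O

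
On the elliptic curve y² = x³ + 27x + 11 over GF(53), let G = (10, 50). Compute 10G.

Repeated addition: build up to 10G.
2G: tangent at (10, 50): λ = (3·10² + 27)/(2·50) ≡ 9/47. 47⁻¹ ≡ 44 (mod 53), so λ ≡ 9·44 ≡ 25.
  x = λ² - 10 - 10 = 625 - 20 ≡ 22; y = λ·(10 - 22) - 50 ≡ 21. → (22, 21)
3G: (22, 21) + (10, 50). λ = (50 - 21)/(10 - 22) ≡ 29/41 mod 53. 41⁻¹ ≡ 22 (mod 53), so λ ≡ 2.
  x = λ² - 22 - 10 = 4 - 32 ≡ 25; y = λ·(22 - 25) - 21 ≡ 26. → (25, 26)
4G: (25, 26) + (10, 50). λ = (50 - 26)/(10 - 25) ≡ 24/38 mod 53. 38⁻¹ ≡ 7 (mod 53) since 38·7 = 266 ≡ 1, so λ ≡ 9.
  x = λ² - 25 - 10 = 81 - 35 ≡ 46; y = λ·(25 - 46) - 26 ≡ 50. → (46, 50)
5G: (46, 50) + (10, 50). λ = (50 - 50)/(10 - 46) ≡ 0/17 mod 53. 17⁻¹ ≡ 25 (mod 53), so λ ≡ 0.
  x = λ² - 46 - 10 = 0 - 56 ≡ 50; y = λ·(46 - 50) - 50 ≡ 3. → (50, 3)
6G: (50, 3) + (10, 50). λ = (50 - 3)/(10 - 50) ≡ 47/13 mod 53. 13⁻¹ ≡ 49 (mod 53) since 13·49 = 637 ≡ 1, so λ ≡ 24.
  x = λ² - 50 - 10 = 576 - 60 ≡ 39; y = λ·(50 - 39) - 3 ≡ 49. → (39, 49)
7G: (39, 49) + (10, 50). λ = (50 - 49)/(10 - 39) ≡ 1/24 mod 53. 24⁻¹ ≡ 42 (mod 53), so λ ≡ 42.
  x = λ² - 39 - 10 = 1764 - 49 ≡ 19; y = λ·(39 - 19) - 49 ≡ 49. → (19, 49)
8G: (19, 49) + (10, 50). λ = (50 - 49)/(10 - 19) ≡ 1/44 mod 53. 44⁻¹ ≡ 47 (mod 53), so λ ≡ 47.
  x = λ² - 19 - 10 = 2209 - 29 ≡ 7; y = λ·(19 - 7) - 49 ≡ 38. → (7, 38)
9G: (7, 38) + (10, 50). λ = (50 - 38)/(10 - 7) ≡ 12/3 mod 53. 3⁻¹ ≡ 18 (mod 53) since 3·18 = 54 ≡ 1, so λ ≡ 4.
  x = λ² - 7 - 10 = 16 - 17 ≡ 52; y = λ·(7 - 52) - 38 ≡ 47. → (52, 47)
10G: (52, 47) + (10, 50). λ = (50 - 47)/(10 - 52) ≡ 3/11 mod 53. 11⁻¹ ≡ 29 (mod 53), so λ ≡ 34.
  x = λ² - 52 - 10 = 1156 - 62 ≡ 34; y = λ·(52 - 34) - 47 ≡ 35. → (34, 35)

(34, 35)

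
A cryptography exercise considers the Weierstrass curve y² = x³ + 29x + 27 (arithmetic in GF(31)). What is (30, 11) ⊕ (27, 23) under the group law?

(30, 11) + (27, 23). λ = (23 - 11)/(27 - 30) ≡ 12/28 mod 31. 28⁻¹ ≡ 10 (mod 31), so λ ≡ 27.
  x = λ² - 30 - 27 = 729 - 57 ≡ 21; y = λ·(30 - 21) - 11 ≡ 15. → (21, 15)

(21, 15)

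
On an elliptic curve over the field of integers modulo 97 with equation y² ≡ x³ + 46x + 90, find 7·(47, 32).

(13, 13)

Write G = (47, 32).
Double-and-add on 7 = (111)₂. Start with G = (47, 32) for the leading 1-bit.
double: tangent at (47, 32): λ = (3·47² + 46)/(2·32) ≡ 77/64. 64⁻¹ ≡ 47 (mod 97) since 64·47 = 3008 ≡ 1, so λ ≡ 77·47 ≡ 30.
  x = λ² - 47 - 47 = 900 - 94 ≡ 30; y = λ·(47 - 30) - 32 ≡ 90. → (30, 90)
add G: (30, 90) + (47, 32). λ = (32 - 90)/(47 - 30) ≡ 39/17 mod 97. 17⁻¹ ≡ 40 (mod 97) since 17·40 = 680 ≡ 1, so λ ≡ 8.
  x = λ² - 30 - 47 = 64 - 77 ≡ 84; y = λ·(30 - 84) - 90 ≡ 60. → (84, 60)
double: tangent at (84, 60): λ = (3·84² + 46)/(2·60) ≡ 68/23. 23⁻¹ ≡ 38 (mod 97), so λ ≡ 68·38 ≡ 62.
  x = λ² - 84 - 84 = 3844 - 168 ≡ 87; y = λ·(84 - 87) - 60 ≡ 45. → (87, 45)
add G: (87, 45) + (47, 32). λ = (32 - 45)/(47 - 87) ≡ 84/57 mod 97. 57⁻¹ ≡ 80 (mod 97) since 57·80 = 4560 ≡ 1, so λ ≡ 27.
  x = λ² - 87 - 47 = 729 - 134 ≡ 13; y = λ·(87 - 13) - 45 ≡ 13. → (13, 13)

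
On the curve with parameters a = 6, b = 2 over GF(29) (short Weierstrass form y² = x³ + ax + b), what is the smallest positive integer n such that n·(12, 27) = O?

2P: tangent at (12, 27): λ = (3·12² + 6)/(2·27) ≡ 3/25. 25⁻¹ ≡ 7 (mod 29), so λ ≡ 3·7 ≡ 21.
  x = λ² - 12 - 12 = 441 - 24 ≡ 11; y = λ·(12 - 11) - 27 ≡ 23. → (11, 23)
3P: (11, 23) + (12, 27). λ = (27 - 23)/(12 - 11) ≡ 4/1 mod 29. 1⁻¹ ≡ 1 (mod 29), so λ ≡ 4.
  x = λ² - 11 - 12 = 16 - 23 ≡ 22; y = λ·(11 - 22) - 23 ≡ 20. → (22, 20)
4P: (22, 20) + (12, 27). λ = (27 - 20)/(12 - 22) ≡ 7/19 mod 29. 19⁻¹ ≡ 26 (mod 29) since 19·26 = 494 ≡ 1, so λ ≡ 8.
  x = λ² - 22 - 12 = 64 - 34 ≡ 1; y = λ·(22 - 1) - 20 ≡ 3. → (1, 3)
5P: (1, 3) + (12, 27). λ = (27 - 3)/(12 - 1) ≡ 24/11 mod 29. 11⁻¹ ≡ 8 (mod 29) since 11·8 = 88 ≡ 1, so λ ≡ 18.
  x = λ² - 1 - 12 = 324 - 13 ≡ 21; y = λ·(1 - 21) - 3 ≡ 14. → (21, 14)
6P: (21, 14) + (12, 27). λ = (27 - 14)/(12 - 21) ≡ 13/20 mod 29. 20⁻¹ ≡ 16 (mod 29) since 20·16 = 320 ≡ 1, so λ ≡ 5.
  x = λ² - 21 - 12 = 25 - 33 ≡ 21; y = λ·(21 - 21) - 14 ≡ 15. → (21, 15)
7P: (21, 15) + (12, 27). λ = (27 - 15)/(12 - 21) ≡ 12/20 mod 29. 20⁻¹ ≡ 16 (mod 29), so λ ≡ 18.
  x = λ² - 21 - 12 = 324 - 33 ≡ 1; y = λ·(21 - 1) - 15 ≡ 26. → (1, 26)
8P: (1, 26) + (12, 27). λ = (27 - 26)/(12 - 1) ≡ 1/11 mod 29. 11⁻¹ ≡ 8 (mod 29), so λ ≡ 8.
  x = λ² - 1 - 12 = 64 - 13 ≡ 22; y = λ·(1 - 22) - 26 ≡ 9. → (22, 9)
9P: (22, 9) + (12, 27). λ = (27 - 9)/(12 - 22) ≡ 18/19 mod 29. 19⁻¹ ≡ 26 (mod 29), so λ ≡ 4.
  x = λ² - 22 - 12 = 16 - 34 ≡ 11; y = λ·(22 - 11) - 9 ≡ 6. → (11, 6)
10P: (11, 6) + (12, 27). λ = (27 - 6)/(12 - 11) ≡ 21/1 mod 29. 1⁻¹ ≡ 1 (mod 29) since 1·1 = 1 ≡ 1, so λ ≡ 21.
  x = λ² - 11 - 12 = 441 - 23 ≡ 12; y = λ·(11 - 12) - 6 ≡ 2. → (12, 2)
11P: (12, 2) + (12, 27): same x and y₁ ≡ -y₂, so the sum is O.
11P = O, so the order is 11.

11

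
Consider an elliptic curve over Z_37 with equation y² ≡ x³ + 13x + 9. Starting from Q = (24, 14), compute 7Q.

(27, 27)

Double-and-add on 7 = (111)₂. Start with Q = (24, 14) for the leading 1-bit.
double: tangent at (24, 14): λ = (3·24² + 13)/(2·14) ≡ 2/28. 28⁻¹ ≡ 4 (mod 37) since 28·4 = 112 ≡ 1, so λ ≡ 2·4 ≡ 8.
  x = λ² - 24 - 24 = 64 - 48 ≡ 16; y = λ·(24 - 16) - 14 ≡ 13. → (16, 13)
add Q: (16, 13) + (24, 14). λ = (14 - 13)/(24 - 16) ≡ 1/8 mod 37. 8⁻¹ ≡ 14 (mod 37), so λ ≡ 14.
  x = λ² - 16 - 24 = 196 - 40 ≡ 8; y = λ·(16 - 8) - 13 ≡ 25. → (8, 25)
double: tangent at (8, 25): λ = (3·8² + 13)/(2·25) ≡ 20/13. 13⁻¹ ≡ 20 (mod 37), so λ ≡ 20·20 ≡ 30.
  x = λ² - 8 - 8 = 900 - 16 ≡ 33; y = λ·(8 - 33) - 25 ≡ 2. → (33, 2)
add Q: (33, 2) + (24, 14). λ = (14 - 2)/(24 - 33) ≡ 12/28 mod 37. 28⁻¹ ≡ 4 (mod 37), so λ ≡ 11.
  x = λ² - 33 - 24 = 121 - 57 ≡ 27; y = λ·(33 - 27) - 2 ≡ 27. → (27, 27)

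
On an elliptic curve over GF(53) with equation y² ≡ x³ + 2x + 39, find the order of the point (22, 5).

7

2P: tangent at (22, 5): λ = (3·22² + 2)/(2·5) ≡ 23/10. 10⁻¹ ≡ 16 (mod 53), so λ ≡ 23·16 ≡ 50.
  x = λ² - 22 - 22 = 2500 - 44 ≡ 18; y = λ·(22 - 18) - 5 ≡ 36. → (18, 36)
3P: (18, 36) + (22, 5). λ = (5 - 36)/(22 - 18) ≡ 22/4 mod 53. 4⁻¹ ≡ 40 (mod 53), so λ ≡ 32.
  x = λ² - 18 - 22 = 1024 - 40 ≡ 30; y = λ·(18 - 30) - 36 ≡ 4. → (30, 4)
4P: (30, 4) + (22, 5). λ = (5 - 4)/(22 - 30) ≡ 1/45 mod 53. 45⁻¹ ≡ 33 (mod 53), so λ ≡ 33.
  x = λ² - 30 - 22 = 1089 - 52 ≡ 30; y = λ·(30 - 30) - 4 ≡ 49. → (30, 49)
5P: (30, 49) + (22, 5). λ = (5 - 49)/(22 - 30) ≡ 9/45 mod 53. 45⁻¹ ≡ 33 (mod 53), so λ ≡ 32.
  x = λ² - 30 - 22 = 1024 - 52 ≡ 18; y = λ·(30 - 18) - 49 ≡ 17. → (18, 17)
6P: (18, 17) + (22, 5). λ = (5 - 17)/(22 - 18) ≡ 41/4 mod 53. 4⁻¹ ≡ 40 (mod 53), so λ ≡ 50.
  x = λ² - 18 - 22 = 2500 - 40 ≡ 22; y = λ·(18 - 22) - 17 ≡ 48. → (22, 48)
7P: (22, 48) + (22, 5): same x and y₁ ≡ -y₂, so the sum is O.
7P = O, so the order is 7.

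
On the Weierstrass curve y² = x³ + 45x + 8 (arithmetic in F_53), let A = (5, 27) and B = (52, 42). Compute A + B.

(5, 27) + (52, 42). λ = (42 - 27)/(52 - 5) ≡ 15/47 mod 53. 47⁻¹ ≡ 44 (mod 53), so λ ≡ 24.
  x = λ² - 5 - 52 = 576 - 57 ≡ 42; y = λ·(5 - 42) - 27 ≡ 39. → (42, 39)

(42, 39)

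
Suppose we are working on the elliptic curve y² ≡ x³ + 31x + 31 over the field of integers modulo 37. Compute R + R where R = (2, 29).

(21, 29)

tangent at (2, 29): λ = (3·2² + 31)/(2·29) ≡ 6/21. 21⁻¹ ≡ 30 (mod 37), so λ ≡ 6·30 ≡ 32.
  x = λ² - 2 - 2 = 1024 - 4 ≡ 21; y = λ·(2 - 21) - 29 ≡ 29. → (21, 29)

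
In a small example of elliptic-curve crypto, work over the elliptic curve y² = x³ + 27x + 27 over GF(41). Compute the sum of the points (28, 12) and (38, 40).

(14, 19)

(28, 12) + (38, 40). λ = (40 - 12)/(38 - 28) ≡ 28/10 mod 41. 10⁻¹ ≡ 37 (mod 41) since 10·37 = 370 ≡ 1, so λ ≡ 11.
  x = λ² - 28 - 38 = 121 - 66 ≡ 14; y = λ·(28 - 14) - 12 ≡ 19. → (14, 19)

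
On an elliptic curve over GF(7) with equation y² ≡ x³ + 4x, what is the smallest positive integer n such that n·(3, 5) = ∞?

2P: tangent at (3, 5): λ = (3·3² + 4)/(2·5) ≡ 3/3. 3⁻¹ ≡ 5 (mod 7) since 3·5 = 15 ≡ 1, so λ ≡ 3·5 ≡ 1.
  x = λ² - 3 - 3 = 1 - 6 ≡ 2; y = λ·(3 - 2) - 5 ≡ 3. → (2, 3)
3P: (2, 3) + (3, 5). λ = (5 - 3)/(3 - 2) ≡ 2/1 mod 7. 1⁻¹ ≡ 1 (mod 7), so λ ≡ 2.
  x = λ² - 2 - 3 = 4 - 5 ≡ 6; y = λ·(2 - 6) - 3 ≡ 3. → (6, 3)
4P: (6, 3) + (3, 5). λ = (5 - 3)/(3 - 6) ≡ 2/4 mod 7. 4⁻¹ ≡ 2 (mod 7), so λ ≡ 4.
  x = λ² - 6 - 3 = 16 - 9 ≡ 0; y = λ·(6 - 0) - 3 ≡ 0. → (0, 0)
5P: (0, 0) + (3, 5). λ = (5 - 0)/(3 - 0) ≡ 5/3 mod 7. 3⁻¹ ≡ 5 (mod 7) since 3·5 = 15 ≡ 1, so λ ≡ 4.
  x = λ² - 0 - 3 = 16 - 3 ≡ 6; y = λ·(0 - 6) - 0 ≡ 4. → (6, 4)
6P: (6, 4) + (3, 5). λ = (5 - 4)/(3 - 6) ≡ 1/4 mod 7. 4⁻¹ ≡ 2 (mod 7) since 4·2 = 8 ≡ 1, so λ ≡ 2.
  x = λ² - 6 - 3 = 4 - 9 ≡ 2; y = λ·(6 - 2) - 4 ≡ 4. → (2, 4)
7P: (2, 4) + (3, 5). λ = (5 - 4)/(3 - 2) ≡ 1/1 mod 7. 1⁻¹ ≡ 1 (mod 7) since 1·1 = 1 ≡ 1, so λ ≡ 1.
  x = λ² - 2 - 3 = 1 - 5 ≡ 3; y = λ·(2 - 3) - 4 ≡ 2. → (3, 2)
8P: (3, 2) + (3, 5): same x and y₁ ≡ -y₂, so the sum is ∞.
8P = ∞, so the order is 8.

8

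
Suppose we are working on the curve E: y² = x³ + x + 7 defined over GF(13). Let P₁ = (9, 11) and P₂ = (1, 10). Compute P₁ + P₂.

(2, 11)

(9, 11) + (1, 10). λ = (10 - 11)/(1 - 9) ≡ 12/5 mod 13. 5⁻¹ ≡ 8 (mod 13), so λ ≡ 5.
  x = λ² - 9 - 1 = 25 - 10 ≡ 2; y = λ·(9 - 2) - 11 ≡ 11. → (2, 11)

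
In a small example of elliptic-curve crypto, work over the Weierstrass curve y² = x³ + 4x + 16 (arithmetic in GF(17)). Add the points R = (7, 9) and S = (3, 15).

(7, 9) + (3, 15). λ = (15 - 9)/(3 - 7) ≡ 6/13 mod 17. 13⁻¹ ≡ 4 (mod 17), so λ ≡ 7.
  x = λ² - 7 - 3 = 49 - 10 ≡ 5; y = λ·(7 - 5) - 9 ≡ 5. → (5, 5)

(5, 5)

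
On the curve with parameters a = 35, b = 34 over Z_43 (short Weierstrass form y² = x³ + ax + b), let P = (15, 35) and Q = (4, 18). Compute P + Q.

(15, 35) + (4, 18). λ = (18 - 35)/(4 - 15) ≡ 26/32 mod 43. 32⁻¹ ≡ 39 (mod 43), so λ ≡ 25.
  x = λ² - 15 - 4 = 625 - 19 ≡ 4; y = λ·(15 - 4) - 35 ≡ 25. → (4, 25)

(4, 25)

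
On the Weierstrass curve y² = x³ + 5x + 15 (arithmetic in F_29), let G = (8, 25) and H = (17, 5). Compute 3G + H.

(11, 3)

First 3G:
Repeated addition: build up to 3G.
2G: tangent at (8, 25): λ = (3·8² + 5)/(2·25) ≡ 23/21. 21⁻¹ ≡ 18 (mod 29), so λ ≡ 23·18 ≡ 8.
  x = λ² - 8 - 8 = 64 - 16 ≡ 19; y = λ·(8 - 19) - 25 ≡ 3. → (19, 3)
3G: (19, 3) + (8, 25). λ = (25 - 3)/(8 - 19) ≡ 22/18 mod 29. 18⁻¹ ≡ 21 (mod 29), so λ ≡ 27.
  x = λ² - 19 - 8 = 729 - 27 ≡ 6; y = λ·(19 - 6) - 3 ≡ 0. → (6, 0)
3G = (6, 0).
Finally 3G + H:
(6, 0) + (17, 5). λ = (5 - 0)/(17 - 6) ≡ 5/11 mod 29. 11⁻¹ ≡ 8 (mod 29) since 11·8 = 88 ≡ 1, so λ ≡ 11.
  x = λ² - 6 - 17 = 121 - 23 ≡ 11; y = λ·(6 - 11) - 0 ≡ 3. → (11, 3)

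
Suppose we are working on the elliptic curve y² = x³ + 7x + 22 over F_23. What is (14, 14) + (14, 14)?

tangent at (14, 14): λ = (3·14² + 7)/(2·14) ≡ 20/5. 5⁻¹ ≡ 14 (mod 23) since 5·14 = 70 ≡ 1, so λ ≡ 20·14 ≡ 4.
  x = λ² - 14 - 14 = 16 - 28 ≡ 11; y = λ·(14 - 11) - 14 ≡ 21. → (11, 21)

(11, 21)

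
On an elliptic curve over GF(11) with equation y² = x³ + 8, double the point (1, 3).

tangent at (1, 3): λ = (3·1² + 0)/(2·3) ≡ 3/6. 6⁻¹ ≡ 2 (mod 11) since 6·2 = 12 ≡ 1, so λ ≡ 3·2 ≡ 6.
  x = λ² - 1 - 1 = 36 - 2 ≡ 1; y = λ·(1 - 1) - 3 ≡ 8. → (1, 8)

(1, 8)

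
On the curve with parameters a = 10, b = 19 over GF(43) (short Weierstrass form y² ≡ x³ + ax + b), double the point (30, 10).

(36, 37)

tangent at (30, 10): λ = (3·30² + 10)/(2·10) ≡ 1/20. 20⁻¹ ≡ 28 (mod 43) since 20·28 = 560 ≡ 1, so λ ≡ 1·28 ≡ 28.
  x = λ² - 30 - 30 = 784 - 60 ≡ 36; y = λ·(30 - 36) - 10 ≡ 37. → (36, 37)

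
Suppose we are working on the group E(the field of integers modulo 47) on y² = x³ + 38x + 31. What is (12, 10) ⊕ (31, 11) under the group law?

(29, 46)

(12, 10) + (31, 11). λ = (11 - 10)/(31 - 12) ≡ 1/19 mod 47. 19⁻¹ ≡ 5 (mod 47), so λ ≡ 5.
  x = λ² - 12 - 31 = 25 - 43 ≡ 29; y = λ·(12 - 29) - 10 ≡ 46. → (29, 46)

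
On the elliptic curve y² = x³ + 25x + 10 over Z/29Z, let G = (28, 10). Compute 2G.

tangent at (28, 10): λ = (3·28² + 25)/(2·10) ≡ 28/20. 20⁻¹ ≡ 16 (mod 29) since 20·16 = 320 ≡ 1, so λ ≡ 28·16 ≡ 13.
  x = λ² - 28 - 28 = 169 - 56 ≡ 26; y = λ·(28 - 26) - 10 ≡ 16. → (26, 16)

(26, 16)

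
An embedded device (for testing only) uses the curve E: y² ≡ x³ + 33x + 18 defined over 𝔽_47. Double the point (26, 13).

tangent at (26, 13): λ = (3·26² + 33)/(2·13) ≡ 40/26. 26⁻¹ ≡ 38 (mod 47), so λ ≡ 40·38 ≡ 16.
  x = λ² - 26 - 26 = 256 - 52 ≡ 16; y = λ·(26 - 16) - 13 ≡ 6. → (16, 6)

(16, 6)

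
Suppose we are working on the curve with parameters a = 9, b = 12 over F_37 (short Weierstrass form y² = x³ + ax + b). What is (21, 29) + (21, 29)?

tangent at (21, 29): λ = (3·21² + 9)/(2·29) ≡ 0/21. 21⁻¹ ≡ 30 (mod 37) since 21·30 = 630 ≡ 1, so λ ≡ 0·30 ≡ 0.
  x = λ² - 21 - 21 = 0 - 42 ≡ 32; y = λ·(21 - 32) - 29 ≡ 8. → (32, 8)

(32, 8)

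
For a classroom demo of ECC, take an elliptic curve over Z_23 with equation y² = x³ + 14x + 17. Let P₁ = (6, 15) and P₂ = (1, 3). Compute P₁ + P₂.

(19, 9)

(6, 15) + (1, 3). λ = (3 - 15)/(1 - 6) ≡ 11/18 mod 23. 18⁻¹ ≡ 9 (mod 23), so λ ≡ 7.
  x = λ² - 6 - 1 = 49 - 7 ≡ 19; y = λ·(6 - 19) - 15 ≡ 9. → (19, 9)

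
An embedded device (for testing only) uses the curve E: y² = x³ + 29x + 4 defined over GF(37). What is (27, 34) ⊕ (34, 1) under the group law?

(27, 34) + (34, 1). λ = (1 - 34)/(34 - 27) ≡ 4/7 mod 37. 7⁻¹ ≡ 16 (mod 37), so λ ≡ 27.
  x = λ² - 27 - 34 = 729 - 61 ≡ 2; y = λ·(27 - 2) - 34 ≡ 12. → (2, 12)

(2, 12)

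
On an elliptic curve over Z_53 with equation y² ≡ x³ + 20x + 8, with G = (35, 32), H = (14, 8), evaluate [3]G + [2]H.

First 3G:
Repeated addition: build up to 3G.
2G: tangent at (35, 32): λ = (3·35² + 20)/(2·32) ≡ 38/11. 11⁻¹ ≡ 29 (mod 53) since 11·29 = 319 ≡ 1, so λ ≡ 38·29 ≡ 42.
  x = λ² - 35 - 35 = 1764 - 70 ≡ 51; y = λ·(35 - 51) - 32 ≡ 38. → (51, 38)
3G: (51, 38) + (35, 32). λ = (32 - 38)/(35 - 51) ≡ 47/37 mod 53. 37⁻¹ ≡ 43 (mod 53) since 37·43 = 1591 ≡ 1, so λ ≡ 7.
  x = λ² - 51 - 35 = 49 - 86 ≡ 16; y = λ·(51 - 16) - 38 ≡ 48. → (16, 48)
3G = (16, 48).
Next 2H:
Repeated addition: build up to 2H.
2H: tangent at (14, 8): λ = (3·14² + 20)/(2·8) ≡ 25/16. 16⁻¹ ≡ 10 (mod 53) since 16·10 = 160 ≡ 1, so λ ≡ 25·10 ≡ 38.
  x = λ² - 14 - 14 = 1444 - 28 ≡ 38; y = λ·(14 - 38) - 8 ≡ 34. → (38, 34)
2H = (38, 34).
Finally 3G + 2H:
(16, 48) + (38, 34). λ = (34 - 48)/(38 - 16) ≡ 39/22 mod 53. 22⁻¹ ≡ 41 (mod 53), so λ ≡ 9.
  x = λ² - 16 - 38 = 81 - 54 ≡ 27; y = λ·(16 - 27) - 48 ≡ 12. → (27, 12)

(27, 12)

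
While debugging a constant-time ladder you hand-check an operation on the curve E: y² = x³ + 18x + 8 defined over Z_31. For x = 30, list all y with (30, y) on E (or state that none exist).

12, 19

x³ + 18x + 8 = 27548 ≡ 20 (mod 31).
Square roots of 20 mod 31: 12 and 19 (since 12² = 144 ≡ 20).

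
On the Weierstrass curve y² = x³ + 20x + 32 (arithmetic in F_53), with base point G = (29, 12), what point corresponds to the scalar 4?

(29, 41)

Repeated addition: build up to 4G.
2G: tangent at (29, 12): λ = (3·29² + 20)/(2·12) ≡ 52/24. 24⁻¹ ≡ 42 (mod 53) since 24·42 = 1008 ≡ 1, so λ ≡ 52·42 ≡ 11.
  x = λ² - 29 - 29 = 121 - 58 ≡ 10; y = λ·(29 - 10) - 12 ≡ 38. → (10, 38)
3G: (10, 38) + (29, 12). λ = (12 - 38)/(29 - 10) ≡ 27/19 mod 53. 19⁻¹ ≡ 14 (mod 53), so λ ≡ 7.
  x = λ² - 10 - 29 = 49 - 39 ≡ 10; y = λ·(10 - 10) - 38 ≡ 15. → (10, 15)
4G: (10, 15) + (29, 12). λ = (12 - 15)/(29 - 10) ≡ 50/19 mod 53. 19⁻¹ ≡ 14 (mod 53), so λ ≡ 11.
  x = λ² - 10 - 29 = 121 - 39 ≡ 29; y = λ·(10 - 29) - 15 ≡ 41. → (29, 41)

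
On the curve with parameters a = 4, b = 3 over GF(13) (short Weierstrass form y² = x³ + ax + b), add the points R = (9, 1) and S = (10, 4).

(3, 4)

(9, 1) + (10, 4). λ = (4 - 1)/(10 - 9) ≡ 3/1 mod 13. 1⁻¹ ≡ 1 (mod 13) since 1·1 = 1 ≡ 1, so λ ≡ 3.
  x = λ² - 9 - 10 = 9 - 19 ≡ 3; y = λ·(9 - 3) - 1 ≡ 4. → (3, 4)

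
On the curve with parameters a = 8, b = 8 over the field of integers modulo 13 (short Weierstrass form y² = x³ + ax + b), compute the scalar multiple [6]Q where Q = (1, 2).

(7, 2)

Double-and-add on 6 = (110)₂. Start with Q = (1, 2) for the leading 1-bit.
double: tangent at (1, 2): λ = (3·1² + 8)/(2·2) ≡ 11/4. 4⁻¹ ≡ 10 (mod 13), so λ ≡ 11·10 ≡ 6.
  x = λ² - 1 - 1 = 36 - 2 ≡ 8; y = λ·(1 - 8) - 2 ≡ 8. → (8, 8)
add Q: (8, 8) + (1, 2). λ = (2 - 8)/(1 - 8) ≡ 7/6 mod 13. 6⁻¹ ≡ 11 (mod 13) since 6·11 = 66 ≡ 1, so λ ≡ 12.
  x = λ² - 8 - 1 = 144 - 9 ≡ 5; y = λ·(8 - 5) - 8 ≡ 2. → (5, 2)
double: tangent at (5, 2): λ = (3·5² + 8)/(2·2) ≡ 5/4. 4⁻¹ ≡ 10 (mod 13) since 4·10 = 40 ≡ 1, so λ ≡ 5·10 ≡ 11.
  x = λ² - 5 - 5 = 121 - 10 ≡ 7; y = λ·(5 - 7) - 2 ≡ 2. → (7, 2)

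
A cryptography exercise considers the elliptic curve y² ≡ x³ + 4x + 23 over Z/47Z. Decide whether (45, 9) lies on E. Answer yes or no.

y² = 9² ≡ 34; x³ + 4x + 23 = 91328 ≡ 7 (mod 47). 34 ≠ 7.

no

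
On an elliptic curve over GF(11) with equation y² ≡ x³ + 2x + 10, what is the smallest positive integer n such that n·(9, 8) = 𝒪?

2P: tangent at (9, 8): λ = (3·9² + 2)/(2·8) ≡ 3/5. 5⁻¹ ≡ 9 (mod 11) since 5·9 = 45 ≡ 1, so λ ≡ 3·9 ≡ 5.
  x = λ² - 9 - 9 = 25 - 18 ≡ 7; y = λ·(9 - 7) - 8 ≡ 2. → (7, 2)
3P: (7, 2) + (9, 8). λ = (8 - 2)/(9 - 7) ≡ 6/2 mod 11. 2⁻¹ ≡ 6 (mod 11) since 2·6 = 12 ≡ 1, so λ ≡ 3.
  x = λ² - 7 - 9 = 9 - 16 ≡ 4; y = λ·(7 - 4) - 2 ≡ 7. → (4, 7)
4P: (4, 7) + (9, 8). λ = (8 - 7)/(9 - 4) ≡ 1/5 mod 11. 5⁻¹ ≡ 9 (mod 11) since 5·9 = 45 ≡ 1, so λ ≡ 9.
  x = λ² - 4 - 9 = 81 - 13 ≡ 2; y = λ·(4 - 2) - 7 ≡ 0. → (2, 0)
5P: (2, 0) + (9, 8). λ = (8 - 0)/(9 - 2) ≡ 8/7 mod 11. 7⁻¹ ≡ 8 (mod 11), so λ ≡ 9.
  x = λ² - 2 - 9 = 81 - 11 ≡ 4; y = λ·(2 - 4) - 0 ≡ 4. → (4, 4)
6P: (4, 4) + (9, 8). λ = (8 - 4)/(9 - 4) ≡ 4/5 mod 11. 5⁻¹ ≡ 9 (mod 11) since 5·9 = 45 ≡ 1, so λ ≡ 3.
  x = λ² - 4 - 9 = 9 - 13 ≡ 7; y = λ·(4 - 7) - 4 ≡ 9. → (7, 9)
7P: (7, 9) + (9, 8). λ = (8 - 9)/(9 - 7) ≡ 10/2 mod 11. 2⁻¹ ≡ 6 (mod 11) since 2·6 = 12 ≡ 1, so λ ≡ 5.
  x = λ² - 7 - 9 = 25 - 16 ≡ 9; y = λ·(7 - 9) - 9 ≡ 3. → (9, 3)
8P: (9, 3) + (9, 8): same x and y₁ ≡ -y₂, so the sum is 𝒪.
8P = 𝒪, so the order is 8.

8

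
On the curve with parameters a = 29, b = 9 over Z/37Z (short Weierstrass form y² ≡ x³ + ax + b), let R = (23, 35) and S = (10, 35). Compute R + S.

(23, 35) + (10, 35). λ = (35 - 35)/(10 - 23) ≡ 0/24 mod 37. 24⁻¹ ≡ 17 (mod 37), so λ ≡ 0.
  x = λ² - 23 - 10 = 0 - 33 ≡ 4; y = λ·(23 - 4) - 35 ≡ 2. → (4, 2)

(4, 2)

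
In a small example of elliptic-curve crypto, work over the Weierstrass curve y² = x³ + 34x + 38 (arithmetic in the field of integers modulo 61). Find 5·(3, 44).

Write P = (3, 44).
Double-and-add on 5 = (101)₂. Start with P = (3, 44) for the leading 1-bit.
double: tangent at (3, 44): λ = (3·3² + 34)/(2·44) ≡ 0/27. 27⁻¹ ≡ 52 (mod 61), so λ ≡ 0·52 ≡ 0.
  x = λ² - 3 - 3 = 0 - 6 ≡ 55; y = λ·(3 - 55) - 44 ≡ 17. → (55, 17)
double: tangent at (55, 17): λ = (3·55² + 34)/(2·17) ≡ 20/34. 34⁻¹ ≡ 9 (mod 61), so λ ≡ 20·9 ≡ 58.
  x = λ² - 55 - 55 = 3364 - 110 ≡ 21; y = λ·(55 - 21) - 17 ≡ 3. → (21, 3)
add P: (21, 3) + (3, 44). λ = (44 - 3)/(3 - 21) ≡ 41/43 mod 61. 43⁻¹ ≡ 44 (mod 61), so λ ≡ 35.
  x = λ² - 21 - 3 = 1225 - 24 ≡ 42; y = λ·(21 - 42) - 3 ≡ 55. → (42, 55)

(42, 55)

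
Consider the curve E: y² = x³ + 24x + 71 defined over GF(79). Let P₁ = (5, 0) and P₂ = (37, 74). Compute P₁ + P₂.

(55, 72)

(5, 0) + (37, 74). λ = (74 - 0)/(37 - 5) ≡ 74/32 mod 79. 32⁻¹ ≡ 42 (mod 79), so λ ≡ 27.
  x = λ² - 5 - 37 = 729 - 42 ≡ 55; y = λ·(5 - 55) - 0 ≡ 72. → (55, 72)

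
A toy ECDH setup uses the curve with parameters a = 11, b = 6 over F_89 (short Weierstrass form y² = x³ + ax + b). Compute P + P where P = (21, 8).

tangent at (21, 8): λ = (3·21² + 11)/(2·8) ≡ 88/16. 16⁻¹ ≡ 39 (mod 89) since 16·39 = 624 ≡ 1, so λ ≡ 88·39 ≡ 50.
  x = λ² - 21 - 21 = 2500 - 42 ≡ 55; y = λ·(21 - 55) - 8 ≡ 72. → (55, 72)

(55, 72)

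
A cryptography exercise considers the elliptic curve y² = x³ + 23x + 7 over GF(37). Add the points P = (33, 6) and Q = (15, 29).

(33, 6) + (15, 29). λ = (29 - 6)/(15 - 33) ≡ 23/19 mod 37. 19⁻¹ ≡ 2 (mod 37), so λ ≡ 9.
  x = λ² - 33 - 15 = 81 - 48 ≡ 33; y = λ·(33 - 33) - 6 ≡ 31. → (33, 31)

(33, 31)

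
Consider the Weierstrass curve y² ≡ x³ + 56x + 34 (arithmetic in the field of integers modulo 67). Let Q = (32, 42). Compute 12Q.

Double-and-add on 12 = (1100)₂. Start with Q = (32, 42) for the leading 1-bit.
double: tangent at (32, 42): λ = (3·32² + 56)/(2·42) ≡ 46/17. 17⁻¹ ≡ 4 (mod 67), so λ ≡ 46·4 ≡ 50.
  x = λ² - 32 - 32 = 2500 - 64 ≡ 24; y = λ·(32 - 24) - 42 ≡ 23. → (24, 23)
add Q: (24, 23) + (32, 42). λ = (42 - 23)/(32 - 24) ≡ 19/8 mod 67. 8⁻¹ ≡ 42 (mod 67) since 8·42 = 336 ≡ 1, so λ ≡ 61.
  x = λ² - 24 - 32 = 3721 - 56 ≡ 47; y = λ·(24 - 47) - 23 ≡ 48. → (47, 48)
double: tangent at (47, 48): λ = (3·47² + 56)/(2·48) ≡ 50/29. 29⁻¹ ≡ 37 (mod 67) since 29·37 = 1073 ≡ 1, so λ ≡ 50·37 ≡ 41.
  x = λ² - 47 - 47 = 1681 - 94 ≡ 46; y = λ·(47 - 46) - 48 ≡ 60. → (46, 60)
double: tangent at (46, 60): λ = (3·46² + 56)/(2·60) ≡ 39/53. 53⁻¹ ≡ 43 (mod 67) since 53·43 = 2279 ≡ 1, so λ ≡ 39·43 ≡ 2.
  x = λ² - 46 - 46 = 4 - 92 ≡ 46; y = λ·(46 - 46) - 60 ≡ 7. → (46, 7)

(46, 7)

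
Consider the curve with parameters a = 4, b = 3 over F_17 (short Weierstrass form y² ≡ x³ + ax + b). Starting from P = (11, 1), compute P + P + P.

Repeated addition: build up to 3P.
2P: tangent at (11, 1): λ = (3·11² + 4)/(2·1) ≡ 10/2. 2⁻¹ ≡ 9 (mod 17) since 2·9 = 18 ≡ 1, so λ ≡ 10·9 ≡ 5.
  x = λ² - 11 - 11 = 25 - 22 ≡ 3; y = λ·(11 - 3) - 1 ≡ 5. → (3, 5)
3P: (3, 5) + (11, 1). λ = (1 - 5)/(11 - 3) ≡ 13/8 mod 17. 8⁻¹ ≡ 15 (mod 17) since 8·15 = 120 ≡ 1, so λ ≡ 8.
  x = λ² - 3 - 11 = 64 - 14 ≡ 16; y = λ·(3 - 16) - 5 ≡ 10. → (16, 10)

(16, 10)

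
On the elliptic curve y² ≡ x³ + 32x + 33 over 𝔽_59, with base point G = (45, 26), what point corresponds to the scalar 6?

Repeated addition: build up to 6G.
2G: tangent at (45, 26): λ = (3·45² + 32)/(2·26) ≡ 30/52. 52⁻¹ ≡ 42 (mod 59) since 52·42 = 2184 ≡ 1, so λ ≡ 30·42 ≡ 21.
  x = λ² - 45 - 45 = 441 - 90 ≡ 56; y = λ·(45 - 56) - 26 ≡ 38. → (56, 38)
3G: (56, 38) + (45, 26). λ = (26 - 38)/(45 - 56) ≡ 47/48 mod 59. 48⁻¹ ≡ 16 (mod 59), so λ ≡ 44.
  x = λ² - 56 - 45 = 1936 - 101 ≡ 6; y = λ·(56 - 6) - 38 ≡ 38. → (6, 38)
4G: (6, 38) + (45, 26). λ = (26 - 38)/(45 - 6) ≡ 47/39 mod 59. 39⁻¹ ≡ 56 (mod 59) since 39·56 = 2184 ≡ 1, so λ ≡ 36.
  x = λ² - 6 - 45 = 1296 - 51 ≡ 6; y = λ·(6 - 6) - 38 ≡ 21. → (6, 21)
5G: (6, 21) + (45, 26). λ = (26 - 21)/(45 - 6) ≡ 5/39 mod 59. 39⁻¹ ≡ 56 (mod 59), so λ ≡ 44.
  x = λ² - 6 - 45 = 1936 - 51 ≡ 56; y = λ·(6 - 56) - 21 ≡ 21. → (56, 21)
6G: (56, 21) + (45, 26). λ = (26 - 21)/(45 - 56) ≡ 5/48 mod 59. 48⁻¹ ≡ 16 (mod 59) since 48·16 = 768 ≡ 1, so λ ≡ 21.
  x = λ² - 56 - 45 = 441 - 101 ≡ 45; y = λ·(56 - 45) - 21 ≡ 33. → (45, 33)

(45, 33)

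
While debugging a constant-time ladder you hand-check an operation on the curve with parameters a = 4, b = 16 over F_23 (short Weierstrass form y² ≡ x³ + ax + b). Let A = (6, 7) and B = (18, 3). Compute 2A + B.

First 2A:
Repeated addition: build up to 2A.
2A: tangent at (6, 7): λ = (3·6² + 4)/(2·7) ≡ 20/14. 14⁻¹ ≡ 5 (mod 23), so λ ≡ 20·5 ≡ 8.
  x = λ² - 6 - 6 = 64 - 12 ≡ 6; y = λ·(6 - 6) - 7 ≡ 16. → (6, 16)
2A = (6, 16).
Finally 2A + B:
(6, 16) + (18, 3). λ = (3 - 16)/(18 - 6) ≡ 10/12 mod 23. 12⁻¹ ≡ 2 (mod 23), so λ ≡ 20.
  x = λ² - 6 - 18 = 400 - 24 ≡ 8; y = λ·(6 - 8) - 16 ≡ 13. → (8, 13)

(8, 13)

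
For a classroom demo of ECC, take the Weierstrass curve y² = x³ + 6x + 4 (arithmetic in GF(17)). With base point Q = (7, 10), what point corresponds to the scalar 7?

(6, 16)

Repeated addition: build up to 7Q.
2Q: tangent at (7, 10): λ = (3·7² + 6)/(2·10) ≡ 0/3. 3⁻¹ ≡ 6 (mod 17) since 3·6 = 18 ≡ 1, so λ ≡ 0·6 ≡ 0.
  x = λ² - 7 - 7 = 0 - 14 ≡ 3; y = λ·(7 - 3) - 10 ≡ 7. → (3, 7)
3Q: (3, 7) + (7, 10). λ = (10 - 7)/(7 - 3) ≡ 3/4 mod 17. 4⁻¹ ≡ 13 (mod 17) since 4·13 = 52 ≡ 1, so λ ≡ 5.
  x = λ² - 3 - 7 = 25 - 10 ≡ 15; y = λ·(3 - 15) - 7 ≡ 1. → (15, 1)
4Q: (15, 1) + (7, 10). λ = (10 - 1)/(7 - 15) ≡ 9/9 mod 17. 9⁻¹ ≡ 2 (mod 17) since 9·2 = 18 ≡ 1, so λ ≡ 1.
  x = λ² - 15 - 7 = 1 - 22 ≡ 13; y = λ·(15 - 13) - 1 ≡ 1. → (13, 1)
5Q: (13, 1) + (7, 10). λ = (10 - 1)/(7 - 13) ≡ 9/11 mod 17. 11⁻¹ ≡ 14 (mod 17), so λ ≡ 7.
  x = λ² - 13 - 7 = 49 - 20 ≡ 12; y = λ·(13 - 12) - 1 ≡ 6. → (12, 6)
6Q: (12, 6) + (7, 10). λ = (10 - 6)/(7 - 12) ≡ 4/12 mod 17. 12⁻¹ ≡ 10 (mod 17), so λ ≡ 6.
  x = λ² - 12 - 7 = 36 - 19 ≡ 0; y = λ·(12 - 0) - 6 ≡ 15. → (0, 15)
7Q: (0, 15) + (7, 10). λ = (10 - 15)/(7 - 0) ≡ 12/7 mod 17. 7⁻¹ ≡ 5 (mod 17) since 7·5 = 35 ≡ 1, so λ ≡ 9.
  x = λ² - 0 - 7 = 81 - 7 ≡ 6; y = λ·(0 - 6) - 15 ≡ 16. → (6, 16)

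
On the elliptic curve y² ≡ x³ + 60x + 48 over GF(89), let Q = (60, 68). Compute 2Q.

(80, 5)

tangent at (60, 68): λ = (3·60² + 60)/(2·68) ≡ 2/47. 47⁻¹ ≡ 36 (mod 89), so λ ≡ 2·36 ≡ 72.
  x = λ² - 60 - 60 = 5184 - 120 ≡ 80; y = λ·(60 - 80) - 68 ≡ 5. → (80, 5)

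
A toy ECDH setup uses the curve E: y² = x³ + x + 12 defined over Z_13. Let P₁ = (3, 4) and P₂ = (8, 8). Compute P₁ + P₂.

(3, 4) + (8, 8). λ = (8 - 4)/(8 - 3) ≡ 4/5 mod 13. 5⁻¹ ≡ 8 (mod 13), so λ ≡ 6.
  x = λ² - 3 - 8 = 36 - 11 ≡ 12; y = λ·(3 - 12) - 4 ≡ 7. → (12, 7)

(12, 7)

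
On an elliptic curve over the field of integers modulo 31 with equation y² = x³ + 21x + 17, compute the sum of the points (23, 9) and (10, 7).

(23, 9) + (10, 7). λ = (7 - 9)/(10 - 23) ≡ 29/18 mod 31. 18⁻¹ ≡ 19 (mod 31), so λ ≡ 24.
  x = λ² - 23 - 10 = 576 - 33 ≡ 16; y = λ·(23 - 16) - 9 ≡ 4. → (16, 4)

(16, 4)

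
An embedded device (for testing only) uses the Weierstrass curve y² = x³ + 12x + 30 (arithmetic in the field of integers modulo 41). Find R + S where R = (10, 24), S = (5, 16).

(10, 24) + (5, 16). λ = (16 - 24)/(5 - 10) ≡ 33/36 mod 41. 36⁻¹ ≡ 8 (mod 41), so λ ≡ 18.
  x = λ² - 10 - 5 = 324 - 15 ≡ 22; y = λ·(10 - 22) - 24 ≡ 6. → (22, 6)

(22, 6)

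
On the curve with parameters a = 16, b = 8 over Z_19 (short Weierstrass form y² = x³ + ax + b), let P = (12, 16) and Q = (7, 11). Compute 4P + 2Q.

(1, 14)

First 4P:
Double-and-add on 4 = (100)₂. Start with P = (12, 16) for the leading 1-bit.
double: tangent at (12, 16): λ = (3·12² + 16)/(2·16) ≡ 11/13. 13⁻¹ ≡ 3 (mod 19) since 13·3 = 39 ≡ 1, so λ ≡ 11·3 ≡ 14.
  x = λ² - 12 - 12 = 196 - 24 ≡ 1; y = λ·(12 - 1) - 16 ≡ 5. → (1, 5)
double: tangent at (1, 5): λ = (3·1² + 16)/(2·5) ≡ 0/10. 10⁻¹ ≡ 2 (mod 19) since 10·2 = 20 ≡ 1, so λ ≡ 0·2 ≡ 0.
  x = λ² - 1 - 1 = 0 - 2 ≡ 17; y = λ·(1 - 17) - 5 ≡ 14. → (17, 14)
4P = (17, 14).
Next 2Q:
Repeated addition: build up to 2Q.
2Q: tangent at (7, 11): λ = (3·7² + 16)/(2·11) ≡ 11/3. 3⁻¹ ≡ 13 (mod 19) since 3·13 = 39 ≡ 1, so λ ≡ 11·13 ≡ 10.
  x = λ² - 7 - 7 = 100 - 14 ≡ 10; y = λ·(7 - 10) - 11 ≡ 16. → (10, 16)
2Q = (10, 16).
Finally 4P + 2Q:
(17, 14) + (10, 16). λ = (16 - 14)/(10 - 17) ≡ 2/12 mod 19. 12⁻¹ ≡ 8 (mod 19), so λ ≡ 16.
  x = λ² - 17 - 10 = 256 - 27 ≡ 1; y = λ·(17 - 1) - 14 ≡ 14. → (1, 14)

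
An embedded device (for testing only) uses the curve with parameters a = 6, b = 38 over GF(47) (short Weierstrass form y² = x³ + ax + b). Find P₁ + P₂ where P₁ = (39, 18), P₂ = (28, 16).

(39, 18) + (28, 16). λ = (16 - 18)/(28 - 39) ≡ 45/36 mod 47. 36⁻¹ ≡ 17 (mod 47), so λ ≡ 13.
  x = λ² - 39 - 28 = 169 - 67 ≡ 8; y = λ·(39 - 8) - 18 ≡ 9. → (8, 9)

(8, 9)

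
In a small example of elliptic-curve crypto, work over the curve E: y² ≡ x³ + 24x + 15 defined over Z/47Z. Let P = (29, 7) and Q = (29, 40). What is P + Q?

The two points share x = 29 and their y-coordinates satisfy 7 + 40 ≡ 0 (mod 47), so they are inverses. Their sum is the point at infinity.

O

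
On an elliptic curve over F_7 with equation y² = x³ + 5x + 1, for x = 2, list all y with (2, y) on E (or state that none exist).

none

x³ + 5x + 1 = 19 ≡ 5 (mod 7).
5 is a non-residue mod 7; no y exists.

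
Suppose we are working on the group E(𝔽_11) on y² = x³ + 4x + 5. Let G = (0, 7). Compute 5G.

(0, 7)

Repeated addition: build up to 5G.
2G: tangent at (0, 7): λ = (3·0² + 4)/(2·7) ≡ 4/3. 3⁻¹ ≡ 4 (mod 11) since 3·4 = 12 ≡ 1, so λ ≡ 4·4 ≡ 5.
  x = λ² - 0 - 0 = 25 - 0 ≡ 3; y = λ·(0 - 3) - 7 ≡ 0. → (3, 0)
3G: (3, 0) + (0, 7). λ = (7 - 0)/(0 - 3) ≡ 7/8 mod 11. 8⁻¹ ≡ 7 (mod 11), so λ ≡ 5.
  x = λ² - 3 - 0 = 25 - 3 ≡ 0; y = λ·(3 - 0) - 0 ≡ 4. → (0, 4)
4G: (0, 4) + (0, 7): same x and y₁ ≡ -y₂, so the sum is ∞.
5G: ∞ + (0, 7) = (0, 7) (identity).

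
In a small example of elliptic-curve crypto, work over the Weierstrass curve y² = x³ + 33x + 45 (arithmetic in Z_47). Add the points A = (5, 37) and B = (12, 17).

(42, 15)

(5, 37) + (12, 17). λ = (17 - 37)/(12 - 5) ≡ 27/7 mod 47. 7⁻¹ ≡ 27 (mod 47), so λ ≡ 24.
  x = λ² - 5 - 12 = 576 - 17 ≡ 42; y = λ·(5 - 42) - 37 ≡ 15. → (42, 15)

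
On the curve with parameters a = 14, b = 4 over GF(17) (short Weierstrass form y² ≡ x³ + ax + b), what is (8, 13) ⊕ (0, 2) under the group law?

(0, 15)

(8, 13) + (0, 2). λ = (2 - 13)/(0 - 8) ≡ 6/9 mod 17. 9⁻¹ ≡ 2 (mod 17), so λ ≡ 12.
  x = λ² - 8 - 0 = 144 - 8 ≡ 0; y = λ·(8 - 0) - 13 ≡ 15. → (0, 15)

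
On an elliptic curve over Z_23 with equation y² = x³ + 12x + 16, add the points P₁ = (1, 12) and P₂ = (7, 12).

(15, 11)

(1, 12) + (7, 12). λ = (12 - 12)/(7 - 1) ≡ 0/6 mod 23. 6⁻¹ ≡ 4 (mod 23) since 6·4 = 24 ≡ 1, so λ ≡ 0.
  x = λ² - 1 - 7 = 0 - 8 ≡ 15; y = λ·(1 - 15) - 12 ≡ 11. → (15, 11)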